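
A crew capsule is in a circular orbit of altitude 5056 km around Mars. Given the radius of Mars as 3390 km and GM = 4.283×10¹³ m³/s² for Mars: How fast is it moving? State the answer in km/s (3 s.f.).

v ≈ 2.25 km/s

r = 3390 + 5056 = 8446.0 km = 8.4460×10⁶ m.
For a circular orbit v = √(μ/r) = √(4.283×10¹³ / 8.446×10⁶) = √(5.071×10⁶) = 2252 m/s.
That is 2.252 km/s.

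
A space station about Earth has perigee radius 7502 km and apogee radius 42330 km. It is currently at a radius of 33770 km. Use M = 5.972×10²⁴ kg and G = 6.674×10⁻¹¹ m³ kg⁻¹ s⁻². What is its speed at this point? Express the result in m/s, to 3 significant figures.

μ = GM = 6.674×10⁻¹¹ × 5.972×10²⁴ = 3.986×10¹⁴ m³/s².
Semi-major axis a = (r_p + r_a)/2 = 24916 km = 2.492×10⁷ m.
Vis-viva: v² = μ(2/r − 1/a) = 3.986×10¹⁴ × (5.922×10⁻⁸ − 4.013×10⁻⁸) = 7.608×10⁶ m²/s².
v = 2758 m/s.

v ≈ 2760 m/s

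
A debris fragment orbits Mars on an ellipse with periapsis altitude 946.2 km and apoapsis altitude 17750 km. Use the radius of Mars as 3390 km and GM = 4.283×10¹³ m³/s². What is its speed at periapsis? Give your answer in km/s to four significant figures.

r_p = 3390 + 946.2 = 4336.2 km = 4.3362×10⁶ m.
r_a = 3390 + 17750 = 21140 km = 2.1140×10⁷ m.
Semi-major axis a = (r_p + r_a)/2 = 12738 km = 1.274×10⁷ m.
Vis-viva: v² = μ(2/r − 1/a) = 4.283×10¹³ × (4.612×10⁻⁷ − 7.850×10⁻⁸) = 1.639×10⁷ m²/s².
v = 4049 m/s = 4.049 km/s.

v ≈ 4.049 km/s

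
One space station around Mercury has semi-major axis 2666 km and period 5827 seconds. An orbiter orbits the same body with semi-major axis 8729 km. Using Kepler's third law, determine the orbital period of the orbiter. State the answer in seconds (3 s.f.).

Kepler's third law: T² ∝ a³, so T₂ = T₁ (a₂/a₁)^(3/2).
a₂/a₁ = 3.274, (a₂/a₁)^(3/2) = 5.925.
T₂ = 5827 × 5.925 = 34520 seconds.

T₂ ≈ 34500 seconds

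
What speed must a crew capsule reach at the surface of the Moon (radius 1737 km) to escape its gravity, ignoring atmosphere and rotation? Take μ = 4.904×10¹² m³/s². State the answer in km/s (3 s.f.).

v_esc ≈ 2.38 km/s

r = R = 1.737×10⁶ m.
Escape speed v_esc = √(2μ/r) = √(2 × 4.904×10¹² / 1.737×10⁶) = √(5.647×10⁶) = 2376 m/s.
= 2.376 km/s.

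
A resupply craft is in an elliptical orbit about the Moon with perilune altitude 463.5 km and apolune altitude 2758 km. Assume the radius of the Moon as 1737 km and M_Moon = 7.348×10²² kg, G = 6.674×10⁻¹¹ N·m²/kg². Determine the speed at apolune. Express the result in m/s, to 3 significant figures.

v ≈ 847 m/s

μ = GM = 6.674×10⁻¹¹ × 7.348×10²² = 4.904×10¹² m³/s².
r_p = 1737 + 463.5 = 2200.5 km = 2.2005×10⁶ m.
r_a = 1737 + 2758 = 4495.0 km = 4.4950×10⁶ m.
Semi-major axis a = (r_p + r_a)/2 = 3347.8 km = 3.348×10⁶ m.
Vis-viva: v² = μ(2/r − 1/a) = 4.904×10¹² × (4.449×10⁻⁷ − 2.987×10⁻⁷) = 7.171×10⁵ m²/s².
v = 846.8 m/s.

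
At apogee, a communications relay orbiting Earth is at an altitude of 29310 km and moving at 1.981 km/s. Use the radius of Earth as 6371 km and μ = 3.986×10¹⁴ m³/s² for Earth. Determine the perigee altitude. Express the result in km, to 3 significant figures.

perigee altitude ≈ 1230 km

r_a = 6371 + 29310 = 35681 km = 3.568×10⁷ m.
Specific energy ε = v²/2 − μ/r = -9.209×10⁶ J/kg, so a = −μ/(2ε) = 2.164×10⁷ m.
The apsides satisfy r_p + r_a = 2a, so the perigee radius is 2a − r_a = 7.603×10⁶ m = 7602.6 km.
Perigee altitude = 7602.6 − 6371 = 1231.6 km.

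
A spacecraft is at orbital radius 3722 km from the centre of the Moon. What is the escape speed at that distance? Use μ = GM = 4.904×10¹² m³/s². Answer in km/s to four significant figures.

r = 3722 km = 3.722×10⁶ m.
Escape speed v_esc = √(2μ/r) = √(2 × 4.904×10¹² / 3.722×10⁶) = √(2.635×10⁶) = 1623 m/s.
= 1.623 km/s.

v_esc ≈ 1.623 km/s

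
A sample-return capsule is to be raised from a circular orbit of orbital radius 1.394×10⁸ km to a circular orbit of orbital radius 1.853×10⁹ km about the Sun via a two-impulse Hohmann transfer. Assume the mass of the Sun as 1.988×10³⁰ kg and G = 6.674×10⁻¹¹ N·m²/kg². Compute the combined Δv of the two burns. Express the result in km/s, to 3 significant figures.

μ = GM = 6.674×10⁻¹¹ × 1.988×10³⁰ = 1.327×10²⁰ m³/s².
r₁ = 1.394×10⁸ km = 1.394×10¹¹ m.
r₂ = 1.853×10⁹ km = 1.853×10¹² m.
Transfer ellipse a_t = (r₁ + r₂)/2 = 9.962×10¹¹ m.
At r₁: circular v_c1 = √(μ/r₁) = 30850 m/s; transfer-perihelion v_p = √[μ(2/r₁ − 1/a_t)] = 42080 m/s.
Δv₁ = v_p − v_c1 = 11220 m/s.
At r₂: circular v_c2 = √(μ/r₂) = 8462 m/s; transfer-aphelion v_a = √[μ(2/r₂ − 1/a_t)] = 3165 m/s.
Δv₂ = v_c2 − v_a = 5296 m/s.
Total Δv = Δv₁ + Δv₂ = 16520 m/s = 16.52 km/s.

Δv_total ≈ 16.5 km/s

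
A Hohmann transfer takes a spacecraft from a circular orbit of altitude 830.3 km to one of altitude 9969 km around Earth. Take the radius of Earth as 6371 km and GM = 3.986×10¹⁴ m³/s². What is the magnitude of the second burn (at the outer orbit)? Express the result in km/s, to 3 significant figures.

r₁ = 6371 + 830.3 = 7201.3 km = 7.2013×10⁶ m.
r₂ = 6371 + 9969 = 16340 km = 1.6340×10⁷ m.
Transfer ellipse a_t = (r₁ + r₂)/2 = 1.177×10⁷ m.
At r₁: circular v_c1 = √(μ/r₁) = 7440 m/s; transfer-perigee v_p = √[μ(2/r₁ − 1/a_t)] = 8766 m/s.
At r₂: circular v_c2 = √(μ/r₂) = 4939 m/s; transfer-apogee v_a = √[μ(2/r₂ − 1/a_t)] = 3863 m/s.
Δv₂ = v_c2 − v_a = 1076 m/s.
= 1.076 km/s.

Δv ≈ 1.08 km/s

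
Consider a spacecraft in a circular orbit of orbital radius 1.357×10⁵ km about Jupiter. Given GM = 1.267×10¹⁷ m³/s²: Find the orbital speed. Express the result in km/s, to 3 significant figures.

r = 1.357×10⁵ km = 1.357×10⁸ m.
For a circular orbit v = √(μ/r) = √(1.267×10¹⁷ / 1.357×10⁸) = √(9.337×10⁸) = 30560 m/s.
That is 30.56 km/s.

v ≈ 30.6 km/s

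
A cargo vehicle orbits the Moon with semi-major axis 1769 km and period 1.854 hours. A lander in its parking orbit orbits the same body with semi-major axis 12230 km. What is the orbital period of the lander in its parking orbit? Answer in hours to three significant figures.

Kepler's third law: T² ∝ a³, so T₂ = T₁ (a₂/a₁)^(3/2).
a₂/a₁ = 6.914, (a₂/a₁)^(3/2) = 18.18.
T₂ = 1.854 × 18.18 = 33.70 hours.

T₂ ≈ 33.7 hours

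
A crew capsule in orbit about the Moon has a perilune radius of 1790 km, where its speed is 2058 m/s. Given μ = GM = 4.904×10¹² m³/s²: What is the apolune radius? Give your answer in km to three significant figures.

r_p = 1.790×10⁶ m.
Specific energy ε = v²/2 − μ/r = -6.220×10⁵ J/kg, so a = −μ/(2ε) = 3.942×10⁶ m.
The apsides satisfy r_p + r_a = 2a, so the apolune radius is 2a − r_p = 6.094×10⁶ m = 6094.5 km.

apolune radius ≈ 6090 km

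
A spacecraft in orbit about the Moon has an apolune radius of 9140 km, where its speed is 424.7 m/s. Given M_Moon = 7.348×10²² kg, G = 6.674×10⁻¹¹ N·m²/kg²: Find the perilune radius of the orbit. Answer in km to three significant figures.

μ = GM = 6.674×10⁻¹¹ × 7.348×10²² = 4.904×10¹² m³/s².
r_a = 9.140×10⁶ m.
Specific energy ε = v²/2 − μ/r = -4.464×10⁵ J/kg, so a = −μ/(2ε) = 5.493×10⁶ m.
The apsides satisfy r_p + r_a = 2a, so the perilune radius is 2a − r_a = 1.847×10⁶ m = 1846.7 km.

perilune radius ≈ 1850 km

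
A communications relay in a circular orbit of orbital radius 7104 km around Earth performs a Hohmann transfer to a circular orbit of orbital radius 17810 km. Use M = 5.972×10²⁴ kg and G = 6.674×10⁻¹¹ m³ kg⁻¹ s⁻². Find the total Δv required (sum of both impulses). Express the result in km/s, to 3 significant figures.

Δv_total ≈ 2.62 km/s

μ = GM = 6.674×10⁻¹¹ × 5.972×10²⁴ = 3.986×10¹⁴ m³/s².
r₁ = 7104 km = 7.104×10⁶ m.
r₂ = 17810 km = 1.781×10⁷ m.
Transfer ellipse a_t = (r₁ + r₂)/2 = 1.246×10⁷ m.
At r₁: circular v_c1 = √(μ/r₁) = 7490 m/s; transfer-perigee v_p = √[μ(2/r₁ − 1/a_t)] = 8956 m/s.
Δv₁ = v_p − v_c1 = 1466 m/s.
At r₂: circular v_c2 = √(μ/r₂) = 4731 m/s; transfer-apogee v_a = √[μ(2/r₂ − 1/a_t)] = 3572 m/s.
Δv₂ = v_c2 − v_a = 1158 m/s.
Total Δv = Δv₁ + Δv₂ = 2624 m/s = 2.624 km/s.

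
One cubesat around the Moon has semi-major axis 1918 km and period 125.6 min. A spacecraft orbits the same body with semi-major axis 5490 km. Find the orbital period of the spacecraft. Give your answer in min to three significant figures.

T₂ ≈ 608 min

Kepler's third law: T² ∝ a³, so T₂ = T₁ (a₂/a₁)^(3/2).
a₂/a₁ = 2.862, (a₂/a₁)^(3/2) = 4.843.
T₂ = 125.6 × 4.843 = 608.2 min.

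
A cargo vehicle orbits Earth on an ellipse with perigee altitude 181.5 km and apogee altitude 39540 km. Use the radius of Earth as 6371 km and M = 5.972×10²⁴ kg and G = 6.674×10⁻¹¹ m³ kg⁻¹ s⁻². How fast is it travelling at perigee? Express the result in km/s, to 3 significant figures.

μ = GM = 6.674×10⁻¹¹ × 5.972×10²⁴ = 3.986×10¹⁴ m³/s².
r_p = 6371 + 181.5 = 6552.5 km = 6.5525×10⁶ m.
r_a = 6371 + 39540 = 45911 km = 4.5911×10⁷ m.
Semi-major axis a = (r_p + r_a)/2 = 26232 km = 2.623×10⁷ m.
Vis-viva: v² = μ(2/r − 1/a) = 3.986×10¹⁴ × (3.052×10⁻⁷ − 3.812×10⁻⁸) = 1.065×10⁸ m²/s².
v = 10320 m/s = 10.32 km/s.

v ≈ 10.3 km/s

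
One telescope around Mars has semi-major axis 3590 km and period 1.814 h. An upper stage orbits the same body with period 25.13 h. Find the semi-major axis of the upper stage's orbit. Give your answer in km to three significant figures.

a₂ ≈ 20700 km

Kepler's third law: a³ ∝ T², so a₂ = a₁ (T₂/T₁)^(2/3).
T₂/T₁ = 13.85, (T₂/T₁)^(2/3) = 5.768.
a₂ = 3590 × 5.768 = 20710 km.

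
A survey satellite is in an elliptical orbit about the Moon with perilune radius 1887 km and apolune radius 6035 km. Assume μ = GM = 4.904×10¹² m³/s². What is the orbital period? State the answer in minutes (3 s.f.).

T ≈ 373 minutes

Semi-major axis a = (r_p + r_a)/2 = (1887.0 + 6035.0)/2 = 3961.0 km = 3.961×10⁶ m.
By Kepler's third law T = 2π√(a³/μ) = 2π × 3.560×10³ = 2.237×10⁴ s.
= 372.8 minutes.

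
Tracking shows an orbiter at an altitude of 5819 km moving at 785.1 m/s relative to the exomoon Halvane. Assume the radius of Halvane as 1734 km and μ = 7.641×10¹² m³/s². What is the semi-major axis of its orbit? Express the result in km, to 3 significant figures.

r = 1734 + 5819 = 7553.0 km = 7.553×10⁶ m.
Specific orbital energy ε = v²/2 − μ/r = (785.1)²/2 − 7.641×10¹²/7.553×10⁶ = -7.035×10⁵ J/kg.
Since ε = −μ/(2a), a = −μ/(2ε) = 5.431×10⁶ m = 5431.0 km.

a ≈ 5430 km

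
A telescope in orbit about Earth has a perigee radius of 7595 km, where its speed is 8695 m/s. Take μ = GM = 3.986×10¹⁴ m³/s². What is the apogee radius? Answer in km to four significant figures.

r_p = 7.595×10⁶ m.
Specific energy ε = v²/2 − μ/r = -1.468×10⁷ J/kg, so a = −μ/(2ε) = 1.358×10⁷ m.
The apsides satisfy r_p + r_a = 2a, so the apogee radius is 2a − r_p = 1.956×10⁷ m = 19557 km.

apogee radius ≈ 19560 km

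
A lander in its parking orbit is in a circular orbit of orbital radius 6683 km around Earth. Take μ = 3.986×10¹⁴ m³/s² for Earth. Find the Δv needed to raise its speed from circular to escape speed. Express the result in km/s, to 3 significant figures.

Δv ≈ 3.20 km/s

r = 6683 km = 6.683×10⁶ m.
Circular speed v_c = √(μ/r) = 7723 m/s.
Escape speed v_esc = √(2μ/r) = √2 × v_c = 10920 m/s.
Δv = v_esc − v_c = 3199 m/s = 3.199 km/s.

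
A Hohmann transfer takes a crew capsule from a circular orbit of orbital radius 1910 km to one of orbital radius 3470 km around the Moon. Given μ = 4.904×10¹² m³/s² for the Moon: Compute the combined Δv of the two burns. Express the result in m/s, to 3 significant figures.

r₁ = 1910 km = 1.910×10⁶ m.
r₂ = 3470 km = 3.470×10⁶ m.
Transfer ellipse a_t = (r₁ + r₂)/2 = 2.690×10⁶ m.
At r₁: circular v_c1 = √(μ/r₁) = 1602 m/s; transfer-perilune v_p = √[μ(2/r₁ − 1/a_t)] = 1820 m/s.
Δv₁ = v_p − v_c1 = 217.5 m/s.
At r₂: circular v_c2 = √(μ/r₂) = 1189 m/s; transfer-apolune v_a = √[μ(2/r₂ − 1/a_t)] = 1002 m/s.
Δv₂ = v_c2 − v_a = 187.1 m/s.
Total Δv = Δv₁ + Δv₂ = 404.6 m/s.

Δv_total ≈ 405 m/s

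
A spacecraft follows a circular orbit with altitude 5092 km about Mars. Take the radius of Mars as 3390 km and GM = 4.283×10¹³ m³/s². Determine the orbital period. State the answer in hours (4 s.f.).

r = 3390 + 5092 = 8482.0 km = 8.4820×10⁶ m.
Kepler's third law: T = 2π√(r³/μ) = 2π√((8.482×10⁶)³ / 4.283×10¹³).
r³/μ = 1.425×10⁷ s², so T = 2π × 3.775×10³ = 2.372×10⁴ s.
Converting: 2.372×10⁴ s ÷ 3600 = 6.588 hours.

T ≈ 6.588 hours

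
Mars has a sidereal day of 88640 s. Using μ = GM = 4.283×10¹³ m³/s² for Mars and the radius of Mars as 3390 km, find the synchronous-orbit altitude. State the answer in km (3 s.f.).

A synchronous orbit has period T, so by Kepler's third law a = (μT²/4π²)^(1/3).
μT²/4π² = 4.283×10¹³ × (8.864×10⁴)² / 39.48 = 8.524×10²¹ m³.
a = 2.043×10⁷ m = 20428 km.
Altitude h = a − R = 20428 − 3390 = 17038 km.

h_sync ≈ 17000 km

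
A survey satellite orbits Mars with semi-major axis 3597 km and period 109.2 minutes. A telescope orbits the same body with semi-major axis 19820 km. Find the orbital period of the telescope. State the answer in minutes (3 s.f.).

T₂ ≈ 1410 minutes

Kepler's third law: T² ∝ a³, so T₂ = T₁ (a₂/a₁)^(3/2).
a₂/a₁ = 5.510, (a₂/a₁)^(3/2) = 12.93.
T₂ = 109.2 × 12.93 = 1412 minutes.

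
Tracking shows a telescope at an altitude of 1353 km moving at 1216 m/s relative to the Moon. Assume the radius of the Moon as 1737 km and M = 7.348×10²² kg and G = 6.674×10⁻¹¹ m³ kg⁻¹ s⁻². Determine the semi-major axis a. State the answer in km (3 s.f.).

a ≈ 2890 km

μ = GM = 6.674×10⁻¹¹ × 7.348×10²² = 4.904×10¹² m³/s².
r = 1737 + 1353 = 3090.0 km = 3.090×10⁶ m.
Vis-viva rearranged: 1/a = 2/r − v²/μ = 6.472×10⁻⁷ − 3.015×10⁻⁷ = 3.457×10⁻⁷ m⁻¹.
a = 2.892×10⁶ m = 2892.4 km.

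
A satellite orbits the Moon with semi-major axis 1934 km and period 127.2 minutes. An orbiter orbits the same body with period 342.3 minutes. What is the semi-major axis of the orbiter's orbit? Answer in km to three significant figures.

Kepler's third law: a³ ∝ T², so a₂ = a₁ (T₂/T₁)^(2/3).
T₂/T₁ = 2.691, (T₂/T₁)^(2/3) = 1.935.
a₂ = 1934 × 1.935 = 3742 km.

a₂ ≈ 3740 km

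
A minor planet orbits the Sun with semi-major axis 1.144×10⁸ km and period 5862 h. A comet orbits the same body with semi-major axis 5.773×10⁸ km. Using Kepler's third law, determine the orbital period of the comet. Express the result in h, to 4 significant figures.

Kepler's third law: T² ∝ a³, so T₂ = T₁ (a₂/a₁)^(3/2).
a₂/a₁ = 5.046, (a₂/a₁)^(3/2) = 11.34.
T₂ = 5862 × 11.34 = 66450 h.

T₂ ≈ 66450 h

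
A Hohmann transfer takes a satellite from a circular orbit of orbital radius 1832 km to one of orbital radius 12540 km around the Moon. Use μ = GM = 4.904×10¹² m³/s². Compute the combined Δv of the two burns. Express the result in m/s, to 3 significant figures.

Δv_total ≈ 835 m/s

r₁ = 1832 km = 1.832×10⁶ m.
r₂ = 12540 km = 1.254×10⁷ m.
Transfer ellipse a_t = (r₁ + r₂)/2 = 7.186×10⁶ m.
At r₁: circular v_c1 = √(μ/r₁) = 1636 m/s; transfer-perilune v_p = √[μ(2/r₁ − 1/a_t)] = 2161 m/s.
Δv₁ = v_p − v_c1 = 525.2 m/s.
At r₂: circular v_c2 = √(μ/r₂) = 625.4 m/s; transfer-apolune v_a = √[μ(2/r₂ − 1/a_t)] = 315.8 m/s.
Δv₂ = v_c2 − v_a = 309.6 m/s.
Total Δv = Δv₁ + Δv₂ = 834.8 m/s.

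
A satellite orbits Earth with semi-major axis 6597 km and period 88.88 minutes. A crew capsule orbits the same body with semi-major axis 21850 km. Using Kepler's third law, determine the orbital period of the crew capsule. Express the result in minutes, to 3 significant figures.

T₂ ≈ 536 minutes

Kepler's third law: T² ∝ a³, so T₂ = T₁ (a₂/a₁)^(3/2).
a₂/a₁ = 3.312, (a₂/a₁)^(3/2) = 6.028.
T₂ = 88.88 × 6.028 = 535.7 minutes.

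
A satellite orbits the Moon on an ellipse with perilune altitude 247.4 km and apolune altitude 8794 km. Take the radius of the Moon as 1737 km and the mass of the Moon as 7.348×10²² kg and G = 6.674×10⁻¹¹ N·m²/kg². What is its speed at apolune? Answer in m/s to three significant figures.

μ = GM = 6.674×10⁻¹¹ × 7.348×10²² = 4.904×10¹² m³/s².
r_p = 1737 + 247.4 = 1984.4 km = 1.9844×10⁶ m.
r_a = 1737 + 8794 = 10531 km = 1.0531×10⁷ m.
Semi-major axis a = (r_p + r_a)/2 = 6257.7 km = 6.258×10⁶ m.
Vis-viva: v² = μ(2/r − 1/a) = 4.904×10¹² × (1.899×10⁻⁷ − 1.598×10⁻⁷) = 1.477×10⁵ m²/s².
v = 384.3 m/s.

v ≈ 384 m/s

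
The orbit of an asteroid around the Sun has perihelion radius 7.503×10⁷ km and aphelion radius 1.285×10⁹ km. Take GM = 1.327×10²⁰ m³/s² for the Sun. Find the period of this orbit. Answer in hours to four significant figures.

T ≈ 84960 hours

Semi-major axis a = (r_p + r_a)/2 = (7.5030×10⁷ + 1.2850×10⁹)/2 = 6.8002×10⁸ km = 6.800×10¹¹ m.
By Kepler's third law T = 2π√(a³/μ) = 2π × 4.868×10⁷ = 3.059×10⁸ s.
= 84960 hours.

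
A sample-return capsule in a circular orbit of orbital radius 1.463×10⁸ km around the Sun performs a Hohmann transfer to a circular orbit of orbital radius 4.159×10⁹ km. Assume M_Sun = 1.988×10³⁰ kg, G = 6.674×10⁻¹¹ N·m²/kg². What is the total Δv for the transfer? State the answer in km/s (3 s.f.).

Δv_total ≈ 15.9 km/s

μ = GM = 6.674×10⁻¹¹ × 1.988×10³⁰ = 1.327×10²⁰ m³/s².
r₁ = 1.463×10⁸ km = 1.463×10¹¹ m.
r₂ = 4.159×10⁹ km = 4.159×10¹² m.
Transfer ellipse a_t = (r₁ + r₂)/2 = 2.153×10¹² m.
At r₁: circular v_c1 = √(μ/r₁) = 30110 m/s; transfer-perihelion v_p = √[μ(2/r₁ − 1/a_t)] = 41860 m/s.
Δv₁ = v_p − v_c1 = 11740 m/s.
At r₂: circular v_c2 = √(μ/r₂) = 5648 m/s; transfer-aphelion v_a = √[μ(2/r₂ − 1/a_t)] = 1472 m/s.
Δv₂ = v_c2 − v_a = 4176 m/s.
Total Δv = Δv₁ + Δv₂ = 15920 m/s = 15.92 km/s.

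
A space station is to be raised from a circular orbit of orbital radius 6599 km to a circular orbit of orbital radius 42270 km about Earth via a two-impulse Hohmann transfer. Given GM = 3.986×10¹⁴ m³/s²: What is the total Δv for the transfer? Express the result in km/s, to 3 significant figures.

r₁ = 6599 km = 6.599×10⁶ m.
r₂ = 42270 km = 4.227×10⁷ m.
Transfer ellipse a_t = (r₁ + r₂)/2 = 2.443×10⁷ m.
At r₁: circular v_c1 = √(μ/r₁) = 7772 m/s; transfer-perigee v_p = √[μ(2/r₁ − 1/a_t)] = 10220 m/s.
Δv₁ = v_p − v_c1 = 2450 m/s.
At r₂: circular v_c2 = √(μ/r₂) = 3071 m/s; transfer-apogee v_a = √[μ(2/r₂ − 1/a_t)] = 1596 m/s.
Δv₂ = v_c2 − v_a = 1475 m/s.
Total Δv = Δv₁ + Δv₂ = 3925 m/s = 3.925 km/s.

Δv_total ≈ 3.93 km/s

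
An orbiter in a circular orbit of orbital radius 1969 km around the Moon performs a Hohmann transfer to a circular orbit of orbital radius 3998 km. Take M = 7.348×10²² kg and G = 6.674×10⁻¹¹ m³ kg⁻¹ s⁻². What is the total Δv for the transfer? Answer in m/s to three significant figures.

Δv_total ≈ 457 m/s

μ = GM = 6.674×10⁻¹¹ × 7.348×10²² = 4.904×10¹² m³/s².
r₁ = 1969 km = 1.969×10⁶ m.
r₂ = 3998 km = 3.998×10⁶ m.
Transfer ellipse a_t = (r₁ + r₂)/2 = 2.984×10⁶ m.
At r₁: circular v_c1 = √(μ/r₁) = 1578 m/s; transfer-perilune v_p = √[μ(2/r₁ − 1/a_t)] = 1827 m/s.
Δv₁ = v_p − v_c1 = 248.7 m/s.
At r₂: circular v_c2 = √(μ/r₂) = 1108 m/s; transfer-apolune v_a = √[μ(2/r₂ − 1/a_t)] = 899.7 m/s.
Δv₂ = v_c2 − v_a = 207.8 m/s.
Total Δv = Δv₁ + Δv₂ = 456.5 m/s.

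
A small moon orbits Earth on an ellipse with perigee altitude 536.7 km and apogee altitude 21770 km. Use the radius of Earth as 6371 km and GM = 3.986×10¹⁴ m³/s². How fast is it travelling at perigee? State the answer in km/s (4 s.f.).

v ≈ 9.626 km/s

r_p = 6371 + 536.7 = 6907.7 km = 6.9077×10⁶ m.
r_a = 6371 + 21770 = 28141 km = 2.8141×10⁷ m.
Semi-major axis a = (r_p + r_a)/2 = 17524 km = 1.752×10⁷ m.
Vis-viva: v² = μ(2/r − 1/a) = 3.986×10¹⁴ × (2.895×10⁻⁷ − 5.706×10⁻⁸) = 9.266×10⁷ m²/s².
v = 9626 m/s = 9.626 km/s.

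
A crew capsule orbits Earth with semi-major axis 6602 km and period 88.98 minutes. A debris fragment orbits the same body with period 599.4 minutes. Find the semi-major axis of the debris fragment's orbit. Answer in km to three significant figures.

Kepler's third law: a³ ∝ T², so a₂ = a₁ (T₂/T₁)^(2/3).
T₂/T₁ = 6.736, (T₂/T₁)^(2/3) = 3.567.
a₂ = 6602 × 3.567 = 23550 km.

a₂ ≈ 23500 km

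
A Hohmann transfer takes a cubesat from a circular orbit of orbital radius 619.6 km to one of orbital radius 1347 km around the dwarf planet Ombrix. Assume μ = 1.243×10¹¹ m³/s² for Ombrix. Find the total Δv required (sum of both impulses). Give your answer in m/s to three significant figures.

r₁ = 619.6 km = 6.196×10⁵ m.
r₂ = 1347 km = 1.347×10⁶ m.
Transfer ellipse a_t = (r₁ + r₂)/2 = 9.833×10⁵ m.
At r₁: circular v_c1 = √(μ/r₁) = 447.9 m/s; transfer-periapsis v_p = √[μ(2/r₁ − 1/a_t)] = 524.2 m/s.
Δv₁ = v_p − v_c1 = 76.33 m/s.
At r₂: circular v_c2 = √(μ/r₂) = 303.8 m/s; transfer-apoapsis v_a = √[μ(2/r₂ − 1/a_t)] = 241.1 m/s.
Δv₂ = v_c2 − v_a = 62.64 m/s.
Total Δv = Δv₁ + Δv₂ = 139.0 m/s.

Δv_total ≈ 139 m/s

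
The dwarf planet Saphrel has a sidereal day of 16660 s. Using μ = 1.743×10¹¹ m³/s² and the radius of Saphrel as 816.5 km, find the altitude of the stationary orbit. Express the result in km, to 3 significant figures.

A synchronous orbit has period T, so by Kepler's third law a = (μT²/4π²)^(1/3).
μT²/4π² = 1.743×10¹¹ × (1.666×10⁴)² / 39.48 = 1.225×10¹⁸ m³.
a = 1.070×10⁶ m = 1070.1 km.
Altitude h = a − R = 1070.1 − 816.5 = 253.61 km.

h_sync ≈ 254 km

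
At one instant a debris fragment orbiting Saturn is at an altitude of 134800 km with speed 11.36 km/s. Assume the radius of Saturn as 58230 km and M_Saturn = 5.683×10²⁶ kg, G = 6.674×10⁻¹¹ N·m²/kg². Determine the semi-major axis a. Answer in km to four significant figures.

a ≈ 1.437×10⁵ km

μ = GM = 6.674×10⁻¹¹ × 5.683×10²⁶ = 3.793×10¹⁶ m³/s².
r = 58230 + 134800 = 1.9303×10⁵ km = 1.930×10⁸ m.
Vis-viva rearranged: 1/a = 2/r − v²/μ = 1.036×10⁻⁸ − 3.402×10⁻⁹ = 6.959×10⁻⁹ m⁻¹.
a = 1.437×10⁸ m = 1.4371×10⁵ km.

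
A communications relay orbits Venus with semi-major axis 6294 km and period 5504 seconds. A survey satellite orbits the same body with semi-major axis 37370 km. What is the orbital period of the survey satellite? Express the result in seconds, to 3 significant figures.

Kepler's third law: T² ∝ a³, so T₂ = T₁ (a₂/a₁)^(3/2).
a₂/a₁ = 5.937, (a₂/a₁)^(3/2) = 14.47.
T₂ = 5504 × 14.47 = 79630 seconds.

T₂ ≈ 79600 seconds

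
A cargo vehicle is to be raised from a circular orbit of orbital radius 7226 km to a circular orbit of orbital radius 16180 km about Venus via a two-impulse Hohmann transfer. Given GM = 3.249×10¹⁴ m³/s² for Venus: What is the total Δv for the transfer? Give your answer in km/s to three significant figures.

r₁ = 7226 km = 7.226×10⁶ m.
r₂ = 16180 km = 1.618×10⁷ m.
Transfer ellipse a_t = (r₁ + r₂)/2 = 1.170×10⁷ m.
At r₁: circular v_c1 = √(μ/r₁) = 6705 m/s; transfer-periapsis v_p = √[μ(2/r₁ − 1/a_t)] = 7884 m/s.
Δv₁ = v_p − v_c1 = 1179 m/s.
At r₂: circular v_c2 = √(μ/r₂) = 4481 m/s; transfer-apoapsis v_a = √[μ(2/r₂ − 1/a_t)] = 3521 m/s.
Δv₂ = v_c2 − v_a = 959.9 m/s.
Total Δv = Δv₁ + Δv₂ = 2139 m/s = 2.139 km/s.

Δv_total ≈ 2.14 km/s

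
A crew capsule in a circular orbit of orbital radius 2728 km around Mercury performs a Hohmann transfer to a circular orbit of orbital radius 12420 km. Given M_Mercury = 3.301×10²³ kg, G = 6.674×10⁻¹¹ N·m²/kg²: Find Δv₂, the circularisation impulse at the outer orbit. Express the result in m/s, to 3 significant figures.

Δv ≈ 533 m/s

μ = GM = 6.674×10⁻¹¹ × 3.301×10²³ = 2.203×10¹³ m³/s².
r₁ = 2728 km = 2.728×10⁶ m.
r₂ = 12420 km = 1.242×10⁷ m.
Transfer ellipse a_t = (r₁ + r₂)/2 = 7.574×10⁶ m.
At r₁: circular v_c1 = √(μ/r₁) = 2842 m/s; transfer-periherm v_p = √[μ(2/r₁ − 1/a_t)] = 3639 m/s.
At r₂: circular v_c2 = √(μ/r₂) = 1332 m/s; transfer-apoherm v_a = √[μ(2/r₂ − 1/a_t)] = 799.3 m/s.
Δv₂ = v_c2 − v_a = 532.5 m/s.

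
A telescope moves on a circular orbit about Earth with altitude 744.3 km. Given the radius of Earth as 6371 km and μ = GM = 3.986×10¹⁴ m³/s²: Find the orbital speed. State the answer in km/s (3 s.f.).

v ≈ 7.48 km/s

r = 6371 + 744.3 = 7115.3 km = 7.1153×10⁶ m.
For a circular orbit v = √(μ/r) = √(3.986×10¹⁴ / 7.115×10⁶) = √(5.602×10⁷) = 7485 m/s.
That is 7.485 km/s.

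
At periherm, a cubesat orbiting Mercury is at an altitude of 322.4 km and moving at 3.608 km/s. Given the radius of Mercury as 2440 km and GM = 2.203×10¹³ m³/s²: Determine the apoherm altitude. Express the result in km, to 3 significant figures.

r_p = 2440 + 322.4 = 2762.4 km = 2.762×10⁶ m.
Specific energy ε = v²/2 − μ/r = -1.466×10⁶ J/kg, so a = −μ/(2ε) = 7.513×10⁶ m.
The apsides satisfy r_p + r_a = 2a, so the apoherm radius is 2a − r_p = 1.226×10⁷ m = 12264 km.
Apoherm altitude = 12264 − 2440 = 9823.7 km.

apoherm altitude ≈ 9820 km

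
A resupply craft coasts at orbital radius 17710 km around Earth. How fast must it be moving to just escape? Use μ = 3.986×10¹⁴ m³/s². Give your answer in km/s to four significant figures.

r = 17710 km = 1.771×10⁷ m.
Escape speed v_esc = √(2μ/r) = √(2 × 3.986×10¹⁴ / 1.771×10⁷) = √(4.501×10⁷) = 6709 m/s.
= 6.709 km/s.

v_esc ≈ 6.709 km/s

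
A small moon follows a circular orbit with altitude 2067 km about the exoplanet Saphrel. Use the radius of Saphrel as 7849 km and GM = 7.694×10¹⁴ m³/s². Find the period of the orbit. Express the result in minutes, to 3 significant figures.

r = 7849 + 2067 = 9916.0 km = 9.9160×10⁶ m.
Kepler's third law: T = 2π√(r³/μ) = 2π√((9.916×10⁶)³ / 7.694×10¹⁴).
r³/μ = 1.267×10⁶ s², so T = 2π × 1.126×10³ = 7.073×10³ s.
Converting: 7.073×10³ s ÷ 60.00 = 117.9 minutes.

T ≈ 118 minutes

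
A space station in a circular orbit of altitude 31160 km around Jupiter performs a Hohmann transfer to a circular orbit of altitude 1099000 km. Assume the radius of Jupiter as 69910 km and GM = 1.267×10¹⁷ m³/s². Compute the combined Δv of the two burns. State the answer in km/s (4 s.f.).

r₁ = 69910 + 31160 = 101070 km = 1.0107×10⁸ m.
r₂ = 69910 + 1099000 = 1168900 km = 1.1689×10⁹ m.
Transfer ellipse a_t = (r₁ + r₂)/2 = 6.350×10⁸ m.
At r₁: circular v_c1 = √(μ/r₁) = 35410 m/s; transfer-perijove v_p = √[μ(2/r₁ − 1/a_t)] = 48040 m/s.
Δv₁ = v_p − v_c1 = 12630 m/s.
At r₂: circular v_c2 = √(μ/r₂) = 10410 m/s; transfer-apojove v_a = √[μ(2/r₂ − 1/a_t)] = 4154 m/s.
Δv₂ = v_c2 − v_a = 6258 m/s.
Total Δv = Δv₁ + Δv₂ = 18890 m/s = 18.89 km/s.

Δv_total ≈ 18.89 km/s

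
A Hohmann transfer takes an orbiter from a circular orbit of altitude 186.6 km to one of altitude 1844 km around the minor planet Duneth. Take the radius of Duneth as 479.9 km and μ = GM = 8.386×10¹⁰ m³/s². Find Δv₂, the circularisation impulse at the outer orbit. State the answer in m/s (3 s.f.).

r₁ = 479.9 + 186.6 = 666.50 km = 6.6650×10⁵ m.
r₂ = 479.9 + 1844 = 2323.9 km = 2.3239×10⁶ m.
Transfer ellipse a_t = (r₁ + r₂)/2 = 1.495×10⁶ m.
At r₁: circular v_c1 = √(μ/r₁) = 354.7 m/s; transfer-periapsis v_p = √[μ(2/r₁ − 1/a_t)] = 442.2 m/s.
At r₂: circular v_c2 = √(μ/r₂) = 190.0 m/s; transfer-apoapsis v_a = √[μ(2/r₂ − 1/a_t)] = 126.8 m/s.
Δv₂ = v_c2 − v_a = 63.13 m/s.

Δv ≈ 63.1 m/s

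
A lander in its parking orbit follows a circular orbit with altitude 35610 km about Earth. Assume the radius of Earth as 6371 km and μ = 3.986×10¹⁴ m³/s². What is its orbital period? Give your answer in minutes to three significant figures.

T ≈ 1430 minutes

r = 6371 + 35610 = 41981 km = 4.1981×10⁷ m.
Kepler's third law: T = 2π√(r³/μ) = 2π√((4.198×10⁷)³ / 3.986×10¹⁴).
r³/μ = 1.856×10⁸ s², so T = 2π × 1.362×10⁴ = 8.560×10⁴ s.
Converting: 8.560×10⁴ s ÷ 60.00 = 1427 minutes.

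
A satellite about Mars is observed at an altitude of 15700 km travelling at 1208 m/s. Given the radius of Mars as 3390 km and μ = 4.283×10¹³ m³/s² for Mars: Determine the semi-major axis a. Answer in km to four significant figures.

r = 3390 + 15700 = 19090 km = 1.909×10⁷ m.
Vis-viva rearranged: 1/a = 2/r − v²/μ = 1.048×10⁻⁷ − 3.407×10⁻⁸ = 7.070×10⁻⁸ m⁻¹.
a = 1.415×10⁷ m = 14145 km.

a ≈ 14150 km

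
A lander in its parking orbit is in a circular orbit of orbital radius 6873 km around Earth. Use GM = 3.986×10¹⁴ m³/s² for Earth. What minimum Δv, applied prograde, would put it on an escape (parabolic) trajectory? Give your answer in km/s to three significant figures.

Δv ≈ 3.15 km/s

r = 6873 km = 6.873×10⁶ m.
Circular speed v_c = √(μ/r) = 7615 m/s.
Escape speed v_esc = √(2μ/r) = √2 × v_c = 10770 m/s.
Δv = v_esc − v_c = 3154 m/s = 3.154 km/s.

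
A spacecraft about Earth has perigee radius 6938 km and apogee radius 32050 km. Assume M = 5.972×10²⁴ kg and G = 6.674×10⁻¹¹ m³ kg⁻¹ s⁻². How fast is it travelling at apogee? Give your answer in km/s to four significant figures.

μ = GM = 6.674×10⁻¹¹ × 5.972×10²⁴ = 3.986×10¹⁴ m³/s².
Semi-major axis a = (r_p + r_a)/2 = 19494 km = 1.949×10⁷ m.
Vis-viva: v² = μ(2/r − 1/a) = 3.986×10¹⁴ × (6.240×10⁻⁸ − 5.130×10⁻⁸) = 4.426×10⁶ m²/s².
v = 2104 m/s = 2.104 km/s.

v ≈ 2.104 km/s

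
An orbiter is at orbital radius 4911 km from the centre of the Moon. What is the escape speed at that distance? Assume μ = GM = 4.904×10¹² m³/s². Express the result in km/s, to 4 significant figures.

r = 4911 km = 4.911×10⁶ m.
Escape speed v_esc = √(2μ/r) = √(2 × 4.904×10¹² / 4.911×10⁶) = √(1.997×10⁶) = 1413 m/s.
= 1.413 km/s.

v_esc ≈ 1.413 km/s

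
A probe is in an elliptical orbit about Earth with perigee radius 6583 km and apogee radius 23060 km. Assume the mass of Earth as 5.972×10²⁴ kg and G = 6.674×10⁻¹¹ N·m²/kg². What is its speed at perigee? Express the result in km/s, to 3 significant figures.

μ = GM = 6.674×10⁻¹¹ × 5.972×10²⁴ = 3.986×10¹⁴ m³/s².
Semi-major axis a = (r_p + r_a)/2 = 14822 km = 1.482×10⁷ m.
Vis-viva: v² = μ(2/r − 1/a) = 3.986×10¹⁴ × (3.038×10⁻⁷ − 6.747×10⁻⁸) = 9.420×10⁷ m²/s².
v = 9706 m/s = 9.706 km/s.

v ≈ 9.71 km/s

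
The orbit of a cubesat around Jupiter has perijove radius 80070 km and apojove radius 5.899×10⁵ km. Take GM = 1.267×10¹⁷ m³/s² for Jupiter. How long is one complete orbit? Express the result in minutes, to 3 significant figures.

T ≈ 1800 minutes

Semi-major axis a = (r_p + r_a)/2 = (80070 + 5.8990×10⁵)/2 = 3.3498×10⁵ km = 3.350×10⁸ m.
By Kepler's third law T = 2π√(a³/μ) = 2π × 1.722×10⁴ = 1.082×10⁵ s.
= 1804 minutes.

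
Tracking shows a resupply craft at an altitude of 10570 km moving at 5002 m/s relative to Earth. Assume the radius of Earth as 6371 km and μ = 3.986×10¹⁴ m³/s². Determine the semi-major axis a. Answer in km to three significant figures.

r = 6371 + 10570 = 16941 km = 1.694×10⁷ m.
Vis-viva rearranged: 1/a = 2/r − v²/μ = 1.181×10⁻⁷ − 6.277×10⁻⁸ = 5.529×10⁻⁸ m⁻¹.
a = 1.809×10⁷ m = 18087 km.

a ≈ 18100 km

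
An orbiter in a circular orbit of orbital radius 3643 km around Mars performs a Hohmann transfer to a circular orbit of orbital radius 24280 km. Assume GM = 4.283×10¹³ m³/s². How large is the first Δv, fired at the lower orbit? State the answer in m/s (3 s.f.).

Δv ≈ 1090 m/s

r₁ = 3643 km = 3.643×10⁶ m.
r₂ = 24280 km = 2.428×10⁷ m.
Transfer ellipse a_t = (r₁ + r₂)/2 = 1.396×10⁷ m.
At r₁: circular v_c1 = √(μ/r₁) = 3429 m/s; transfer-periapsis v_p = √[μ(2/r₁ − 1/a_t)] = 4522 m/s.
Δv₁ = v_p − v_c1 = 1093 m/s.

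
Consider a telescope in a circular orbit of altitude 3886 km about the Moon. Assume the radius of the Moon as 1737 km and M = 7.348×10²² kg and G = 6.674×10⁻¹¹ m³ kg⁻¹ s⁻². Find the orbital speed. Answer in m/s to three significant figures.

v ≈ 934 m/s

μ = GM = 6.674×10⁻¹¹ × 7.348×10²² = 4.904×10¹² m³/s².
r = 1737 + 3886 = 5623.0 km = 5.6230×10⁶ m.
For a circular orbit v = √(μ/r) = √(4.904×10¹² / 5.623×10⁶) = √(8.721×10⁵) = 933.9 m/s.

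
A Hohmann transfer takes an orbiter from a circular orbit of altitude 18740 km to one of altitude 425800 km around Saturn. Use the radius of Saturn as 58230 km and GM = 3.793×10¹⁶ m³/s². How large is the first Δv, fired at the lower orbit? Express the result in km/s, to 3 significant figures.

r₁ = 58230 + 18740 = 76970 km = 7.6970×10⁷ m.
r₂ = 58230 + 425800 = 484030 km = 4.8403×10⁸ m.
Transfer ellipse a_t = (r₁ + r₂)/2 = 2.805×10⁸ m.
At r₁: circular v_c1 = √(μ/r₁) = 22200 m/s; transfer-perikrone v_p = √[μ(2/r₁ − 1/a_t)] = 29160 m/s.
Δv₁ = v_p − v_c1 = 6962 m/s.
= 6.962 km/s.

Δv ≈ 6.96 km/s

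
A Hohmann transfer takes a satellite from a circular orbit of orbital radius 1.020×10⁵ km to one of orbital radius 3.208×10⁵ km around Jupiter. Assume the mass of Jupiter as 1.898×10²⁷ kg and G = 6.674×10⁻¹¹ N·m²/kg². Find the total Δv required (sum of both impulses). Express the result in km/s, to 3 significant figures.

Δv_total ≈ 14.2 km/s

μ = GM = 6.674×10⁻¹¹ × 1.898×10²⁷ = 1.267×10¹⁷ m³/s².
r₁ = 1.020×10⁵ km = 1.020×10⁸ m.
r₂ = 3.208×10⁵ km = 3.208×10⁸ m.
Transfer ellipse a_t = (r₁ + r₂)/2 = 2.114×10⁸ m.
At r₁: circular v_c1 = √(μ/r₁) = 35240 m/s; transfer-perijove v_p = √[μ(2/r₁ − 1/a_t)] = 43410 m/s.
Δv₁ = v_p − v_c1 = 8171 m/s.
At r₂: circular v_c2 = √(μ/r₂) = 19870 m/s; transfer-apojove v_a = √[μ(2/r₂ − 1/a_t)] = 13800 m/s.
Δv₂ = v_c2 − v_a = 6068 m/s.
Total Δv = Δv₁ + Δv₂ = 14240 m/s = 14.24 km/s.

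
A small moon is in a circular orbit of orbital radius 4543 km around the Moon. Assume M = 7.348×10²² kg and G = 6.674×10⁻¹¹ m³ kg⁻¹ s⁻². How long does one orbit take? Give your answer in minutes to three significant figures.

T ≈ 458 minutes

μ = GM = 6.674×10⁻¹¹ × 7.348×10²² = 4.904×10¹² m³/s².
r = 4543 km = 4.543×10⁶ m.
Kepler's third law: T = 2π√(r³/μ) = 2π√((4.543×10⁶)³ / 4.904×10¹²).
r³/μ = 1.912×10⁷ s², so T = 2π × 4.373×10³ = 2.747×10⁴ s.
Converting: 2.747×10⁴ s ÷ 60.00 = 457.9 minutes.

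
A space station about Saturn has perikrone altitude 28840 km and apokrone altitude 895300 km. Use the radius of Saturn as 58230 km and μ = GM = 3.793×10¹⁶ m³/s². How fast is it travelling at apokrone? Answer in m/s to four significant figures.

v ≈ 2580 m/s

r_p = 58230 + 28840 = 87070 km = 8.7070×10⁷ m.
r_a = 58230 + 895300 = 953530 km = 9.5353×10⁸ m.
Semi-major axis a = (r_p + r_a)/2 = 5.2030×10⁵ km = 5.203×10⁸ m.
Vis-viva: v² = μ(2/r − 1/a) = 3.793×10¹⁶ × (2.097×10⁻⁹ − 1.922×10⁻⁹) = 6.657×10⁶ m²/s².
v = 2580 m/s.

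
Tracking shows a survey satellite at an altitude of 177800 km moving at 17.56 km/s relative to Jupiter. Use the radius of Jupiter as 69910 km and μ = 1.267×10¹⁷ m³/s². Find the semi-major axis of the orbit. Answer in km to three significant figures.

r = 69910 + 177800 = 2.4771×10⁵ km = 2.477×10⁸ m.
Vis-viva rearranged: 1/a = 2/r − v²/μ = 8.074×10⁻⁹ − 2.434×10⁻⁹ = 5.640×10⁻⁹ m⁻¹.
a = 1.773×10⁸ m = 1.7730×10⁵ km.

a ≈ 1.77×10⁵ km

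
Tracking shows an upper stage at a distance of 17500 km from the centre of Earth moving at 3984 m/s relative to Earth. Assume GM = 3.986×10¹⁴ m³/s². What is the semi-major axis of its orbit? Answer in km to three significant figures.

a ≈ 13400 km

r = 1.750×10⁷ m.
Specific orbital energy ε = v²/2 − μ/r = (3984)²/2 − 3.986×10¹⁴/1.750×10⁷ = -1.484×10⁷ J/kg.
Since ε = −μ/(2a), a = −μ/(2ε) = 1.343×10⁷ m = 13429 km.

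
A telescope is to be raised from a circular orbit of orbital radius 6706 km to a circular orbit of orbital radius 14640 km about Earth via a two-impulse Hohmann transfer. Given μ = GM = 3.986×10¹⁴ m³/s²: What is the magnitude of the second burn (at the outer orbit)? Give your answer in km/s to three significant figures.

r₁ = 6706 km = 6.706×10⁶ m.
r₂ = 14640 km = 1.464×10⁷ m.
Transfer ellipse a_t = (r₁ + r₂)/2 = 1.067×10⁷ m.
At r₁: circular v_c1 = √(μ/r₁) = 7710 m/s; transfer-perigee v_p = √[μ(2/r₁ − 1/a_t)] = 9030 m/s.
At r₂: circular v_c2 = √(μ/r₂) = 5218 m/s; transfer-apogee v_a = √[μ(2/r₂ − 1/a_t)] = 4136 m/s.
Δv₂ = v_c2 − v_a = 1082 m/s.
= 1.082 km/s.

Δv ≈ 1.08 km/s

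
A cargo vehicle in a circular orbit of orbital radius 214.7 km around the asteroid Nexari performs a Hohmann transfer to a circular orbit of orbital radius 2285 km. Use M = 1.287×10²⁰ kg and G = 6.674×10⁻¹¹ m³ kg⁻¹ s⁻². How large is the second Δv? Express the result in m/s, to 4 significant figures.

μ = GM = 6.674×10⁻¹¹ × 1.287×10²⁰ = 8.589×10⁹ m³/s².
r₁ = 214.7 km = 2.147×10⁵ m.
r₂ = 2285 km = 2.285×10⁶ m.
Transfer ellipse a_t = (r₁ + r₂)/2 = 1.250×10⁶ m.
At r₁: circular v_c1 = √(μ/r₁) = 200.0 m/s; transfer-periapsis v_p = √[μ(2/r₁ − 1/a_t)] = 270.4 m/s.
At r₂: circular v_c2 = √(μ/r₂) = 61.31 m/s; transfer-apoapsis v_a = √[μ(2/r₂ − 1/a_t)] = 25.41 m/s.
Δv₂ = v_c2 − v_a = 35.90 m/s.

Δv ≈ 35.90 m/s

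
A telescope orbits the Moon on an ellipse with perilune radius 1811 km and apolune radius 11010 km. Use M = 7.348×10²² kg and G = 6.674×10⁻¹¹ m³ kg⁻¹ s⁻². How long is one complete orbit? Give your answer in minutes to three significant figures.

T ≈ 768 minutes

μ = GM = 6.674×10⁻¹¹ × 7.348×10²² = 4.904×10¹² m³/s².
Semi-major axis a = (r_p + r_a)/2 = (1811.0 + 11010)/2 = 6410.5 km = 6.410×10⁶ m.
By Kepler's third law T = 2π√(a³/μ) = 2π × 7.329×10³ = 4.605×10⁴ s.
= 767.5 minutes.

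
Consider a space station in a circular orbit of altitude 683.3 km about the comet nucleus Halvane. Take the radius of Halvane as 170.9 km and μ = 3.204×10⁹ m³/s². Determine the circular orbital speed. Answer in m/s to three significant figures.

v ≈ 61.2 m/s

r = 170.9 + 683.3 = 854.20 km = 8.5420×10⁵ m.
For a circular orbit v = √(μ/r) = √(3.204×10⁹ / 8.542×10⁵) = √(3.751×10³) = 61.24 m/s.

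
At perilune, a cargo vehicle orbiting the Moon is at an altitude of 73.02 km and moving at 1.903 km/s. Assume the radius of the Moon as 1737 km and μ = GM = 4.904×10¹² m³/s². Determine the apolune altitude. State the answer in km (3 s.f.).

apolune altitude ≈ 1910 km

r_p = 1737 + 73.02 = 1810.0 km = 1.810×10⁶ m.
Specific energy ε = v²/2 − μ/r = -8.987×10⁵ J/kg, so a = −μ/(2ε) = 2.729×10⁶ m.
The apsides satisfy r_p + r_a = 2a, so the apolune radius is 2a − r_p = 3.647×10⁶ m = 3647.0 km.
Apolune altitude = 3647.0 − 1737 = 1910.0 km.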